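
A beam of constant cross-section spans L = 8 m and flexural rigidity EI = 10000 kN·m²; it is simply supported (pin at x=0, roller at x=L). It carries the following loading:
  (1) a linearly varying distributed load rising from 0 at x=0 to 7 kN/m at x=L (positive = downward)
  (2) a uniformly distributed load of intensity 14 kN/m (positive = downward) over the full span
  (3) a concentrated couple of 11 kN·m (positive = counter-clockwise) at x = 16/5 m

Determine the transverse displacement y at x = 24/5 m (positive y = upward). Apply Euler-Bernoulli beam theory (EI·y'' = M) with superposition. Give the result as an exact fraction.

y(24/5) = -2564132/29296875 m

Load 1 — triangular load w₀=7 kN/m (0→w₀ over full span):
  y_1 = -w₀x(7L⁴-10L²x²+3x⁴)/(360LEI) = -7·(24/5)·(7·8⁴-10·8²·(24/5)²+3·(24/5)⁴)/(360·8·10000) = -530432/29296875 m
Load 2 — uniform load w=14 kN/m over full span:
  y_2 = -wx(L³-2Lx²+x³)/(24EI) = -14·(24/5)·(8³-2·8·(24/5)²+(24/5)³)/(24·10000) = -27776/390625 m
Load 3 — applied couple M₀=11 kN·m at a=16/5 m (b=L-a=24/5):
  y_3 = (M₀x³/(6L)-M₀(x-a)²/2+C₁x)/EI  [x>a] with C₁=M₀(3b²-L²)/(6L)=88/75 = (11·(24/5)³/(6·8)-11·((24/5)-(16/5))²/2+(88/75)·(24/5))/10000 = 132/78125 m
Superposition: y = Σ y_i = -2564132/29296875 m ≈ -0.087522 m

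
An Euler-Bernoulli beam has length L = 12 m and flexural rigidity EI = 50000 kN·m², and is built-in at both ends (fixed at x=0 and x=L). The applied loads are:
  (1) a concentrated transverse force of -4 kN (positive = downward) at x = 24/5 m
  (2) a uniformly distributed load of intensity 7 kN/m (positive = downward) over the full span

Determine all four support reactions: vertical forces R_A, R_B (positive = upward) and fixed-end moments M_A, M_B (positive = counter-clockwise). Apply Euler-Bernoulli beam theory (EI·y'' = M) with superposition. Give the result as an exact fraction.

Load 1 — point force P=-4 kN at a=24/5 m (b=L-a=36/5):
  R_A = Pb²(3a+b)/L³ = (-4)·(36/5)²·(3·(24/5)+(36/5))/12³ = -324/125 kN
  M_A = Pab²/L² = (-4)·(24/5)·(36/5)²/12² = -864/125 kN·m
  R_B = Pa²(a+3b)/L³ = (-4)·(24/5)²·((24/5)+3·(36/5))/12³ = -176/125 kN
  M_B = -Pa²b/L² = -(-4)·(24/5)²·(36/5)/12² = 576/125 kN·m
Load 2 — uniform load w=7 kN/m over full span:
  R_A = wL/2 = 7·12/2 = 42 kN
  M_A = wL²/12 = 7·12²/12 = 84 kN·m
  R_B = wL/2 = 7·12/2 = 42 kN
  M_B = -wL²/12 = -7·12²/12 = -84 kN·m
Superposition: R_A = 4926/125 kN, M_A = 9636/125 kN·m, R_B = 5074/125 kN, M_B = -9924/125 kN·m

R_A = 4926/125 kN, M_A = 9636/125 kN·m, R_B = 5074/125 kN, M_B = -9924/125 kN·m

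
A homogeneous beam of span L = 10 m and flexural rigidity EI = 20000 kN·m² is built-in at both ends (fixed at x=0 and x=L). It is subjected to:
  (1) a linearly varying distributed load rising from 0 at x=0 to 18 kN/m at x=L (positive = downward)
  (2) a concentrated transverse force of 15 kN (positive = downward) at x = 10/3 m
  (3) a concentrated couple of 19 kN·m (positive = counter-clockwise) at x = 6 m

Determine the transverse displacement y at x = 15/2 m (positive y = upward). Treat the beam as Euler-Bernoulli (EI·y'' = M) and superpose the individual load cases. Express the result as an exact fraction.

y(15/2) = -9379/1105920 m

Load 1 — triangular load w₀=18 kN/m (0→w₀ over full span):
  y_1 = -w₀x²(L-x)²(x+2L)/(120LEI) = -18·(15/2)²·(10-(15/2))²·((15/2)+2·10)/(120·10·20000) = -297/40960 m
Load 2 — point force P=15 kN at a=10/3 m (b=L-a=20/3):
  y_2 = -Pa²(L-x)²(3bL-(3b+a)(L-x))/(6L³EI)  [x>a] = -15·(10/3)²·(10-(15/2))²·(3·(20/3)·10-(3·(20/3)+(10/3))·(10-(15/2)))/(6·10³·20000) = -17/13824 m
Load 3 — applied couple M₀=19 kN·m at a=6 m (b=L-a=4):
  y_3 = (R_Ax³/6 - M_Ax²/2 - M₀(x-a)²/2)/EI  [x>a] with R_A=342/125, M_A=152/25 = ((342/125)·(15/2)³/6 - (152/25)·(15/2)²/2 - 19·((15/2)-6)²/2)/20000 = 0 m
Superposition: y = Σ y_i = -9379/1105920 m ≈ -0.008481 m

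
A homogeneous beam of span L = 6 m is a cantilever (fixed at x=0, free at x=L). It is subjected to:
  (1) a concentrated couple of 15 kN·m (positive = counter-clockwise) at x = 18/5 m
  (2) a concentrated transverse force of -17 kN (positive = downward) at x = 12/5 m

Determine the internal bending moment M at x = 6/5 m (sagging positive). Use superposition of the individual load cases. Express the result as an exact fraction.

Load 1 — applied couple M₀=15 kN·m at a=18/5 m (b=L-a=12/5):
  M_1 = M₀  [x≤a] = 15 = 15 kN·m
Load 2 — point force P=-17 kN at a=12/5 m (b=L-a=18/5):
  M_2 = -P(a-x)  [x≤a] = -(-17)·((12/5)-(6/5)) = 102/5 kN·m
Superposition: M = Σ M_i = 177/5 kN·m ≈ 35.400000 kN·m

M(6/5) = 177/5 kN·m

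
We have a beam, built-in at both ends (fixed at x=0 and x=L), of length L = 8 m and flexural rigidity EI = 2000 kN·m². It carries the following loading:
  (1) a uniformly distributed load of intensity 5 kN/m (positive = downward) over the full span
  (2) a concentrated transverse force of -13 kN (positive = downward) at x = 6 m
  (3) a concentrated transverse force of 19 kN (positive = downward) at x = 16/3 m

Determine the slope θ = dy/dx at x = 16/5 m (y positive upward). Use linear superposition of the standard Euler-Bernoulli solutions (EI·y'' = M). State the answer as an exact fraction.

Load 1 — uniform load w=5 kN/m over full span:
  θ_1 = -wx(L-x)(L-2x)/(12EI) = -5·(16/5)·(8-(16/5))·(8-2·(16/5))/(12·2000) = -16/3125 rad
Load 2 — point force P=-13 kN at a=6 m (b=L-a=2):
  θ_2 = -Pb²x(2aL-(3a+b)x)/(2L³EI)  [x≤a] = -(-13)·2²·(16/5)·(2·6·8-(3·6+2)·(16/5))/(2·8³·2000) = 13/5000 rad
Load 3 — point force P=19 kN at a=16/3 m (b=L-a=8/3):
  θ_3 = -Pb²x(2aL-(3a+b)x)/(2L³EI)  [x≤a] = -19·(8/3)²·(16/5)·(2·(16/3)·8-(3·(16/3)+(8/3))·(16/5))/(2·8³·2000) = -152/28125 rad
Superposition: θ = Σ θ_i = -1783/225000 rad ≈ -0.007924 rad

θ(16/5) = -1783/225000 rad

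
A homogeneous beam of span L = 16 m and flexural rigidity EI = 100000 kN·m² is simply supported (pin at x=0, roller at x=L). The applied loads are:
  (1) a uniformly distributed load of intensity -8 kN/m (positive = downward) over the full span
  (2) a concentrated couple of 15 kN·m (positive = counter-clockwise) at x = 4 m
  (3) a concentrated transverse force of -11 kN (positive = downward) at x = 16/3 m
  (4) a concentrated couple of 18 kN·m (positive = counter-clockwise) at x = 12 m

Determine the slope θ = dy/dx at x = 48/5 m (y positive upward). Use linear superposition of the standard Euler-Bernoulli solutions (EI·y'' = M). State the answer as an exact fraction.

θ(48/5) = -9488483/2025000000 rad

Load 1 — uniform load w=-8 kN/m over full span:
  θ_1 = -w(L³-6Lx²+4x³)/(24EI) = -(-8)·(16³-6·16·(48/5)²+4·(48/5)³)/(24·100000) = -4736/1171875 rad
Load 2 — applied couple M₀=15 kN·m at a=4 m (b=L-a=12):
  θ_2 = (M₀x²/(2L)-M₀(x-a)+C₁)/EI  [x>a] with C₁=M₀(3b²-L²)/(6L)=55/2 = (15·(48/5)²/(2·16)-15·((48/5)-4)+(55/2))/100000 = -133/1000000 rad
Load 3 — point force P=-11 kN at a=16/3 m (b=L-a=32/3):
  θ_3 = -Pa(2L²-6Lx+3x²+a²)/(6LEI)  [x>a] = -(-11)·(16/3)·(2·16²-6·16·(48/5)+3·(48/5)²+(16/3)²)/(6·16·100000) = -4048/6328125 rad
Load 4 — applied couple M₀=18 kN·m at a=12 m (b=L-a=4):
  θ_4 = (M₀x²/(2L)+C₁)/EI  [x≤a] with C₁=M₀(3b²-L²)/(6L)=-39 = (18·(48/5)²/(2·16)+(-39))/100000 = 321/2500000 rad
Superposition: θ = Σ θ_i = -9488483/2025000000 rad ≈ -0.004686 rad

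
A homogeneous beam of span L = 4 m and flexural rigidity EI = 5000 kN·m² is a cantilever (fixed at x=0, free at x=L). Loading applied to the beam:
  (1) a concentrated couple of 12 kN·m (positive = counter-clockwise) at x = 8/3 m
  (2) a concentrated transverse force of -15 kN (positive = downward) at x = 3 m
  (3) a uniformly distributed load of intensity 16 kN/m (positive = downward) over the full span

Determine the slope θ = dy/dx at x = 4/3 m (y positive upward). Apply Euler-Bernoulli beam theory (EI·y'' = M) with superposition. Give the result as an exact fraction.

θ(4/3) = -1163/101250 rad

Load 1 — applied couple M₀=12 kN·m at a=8/3 m (b=L-a=4/3):
  θ_1 = M₀x/EI  [x≤a] = 12·(4/3)/5000 = 2/625 rad
Load 2 — point force P=-15 kN at a=3 m (b=L-a=1):
  θ_2 = -Px(2a-x)/(2EI)  [x≤a] = -(-15)·(4/3)·(2·3-(4/3))/(2·5000) = 7/750 rad
Load 3 — uniform load w=16 kN/m over full span:
  θ_3 = -wx(x²-3Lx+3L²)/(6EI) = -16·(4/3)·((4/3)²-3·4·(4/3)+3·4²)/(6·5000) = -1216/50625 rad
Superposition: θ = Σ θ_i = -1163/101250 rad ≈ -0.011486 rad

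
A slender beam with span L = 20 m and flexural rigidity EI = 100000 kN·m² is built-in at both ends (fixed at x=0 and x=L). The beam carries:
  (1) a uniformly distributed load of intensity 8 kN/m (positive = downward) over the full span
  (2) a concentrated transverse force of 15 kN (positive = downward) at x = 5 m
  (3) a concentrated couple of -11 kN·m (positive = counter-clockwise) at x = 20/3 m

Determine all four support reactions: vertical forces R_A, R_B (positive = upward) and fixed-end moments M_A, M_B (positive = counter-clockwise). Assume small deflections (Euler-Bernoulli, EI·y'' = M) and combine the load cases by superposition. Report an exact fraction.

Load 1 — uniform load w=8 kN/m over full span:
  R_A = wL/2 = 8·20/2 = 80 kN
  M_A = wL²/12 = 8·20²/12 = 800/3 kN·m
  R_B = wL/2 = 8·20/2 = 80 kN
  M_B = -wL²/12 = -8·20²/12 = -800/3 kN·m
Load 2 — point force P=15 kN at a=5 m (b=L-a=15):
  R_A = Pb²(3a+b)/L³ = 15·15²·(3·5+15)/20³ = 405/32 kN
  M_A = Pab²/L² = 15·5·15²/20² = 675/16 kN·m
  R_B = Pa²(a+3b)/L³ = 15·5²·(5+3·15)/20³ = 75/32 kN
  M_B = -Pa²b/L² = -15·5²·15/20² = -225/16 kN·m
Load 3 — applied couple M₀=-11 kN·m at a=20/3 m (b=L-a=40/3):
  R_A = 6M₀ab/L³ = 6·(-11)·(20/3)·(40/3)/20³ = -11/15 kN
  M_A = M₀b(2a-b)/L² = (-11)·(40/3)·(2·(20/3)-(40/3))/20² = 0 kN·m
  R_B = -6M₀ab/L³ = -6·(-11)·(20/3)·(40/3)/20³ = 11/15 kN
  M_B = M₀a(2b-a)/L² = (-11)·(20/3)·(2·(40/3)-(20/3))/20² = -11/3 kN·m
Superposition: R_A = 44123/480 kN, M_A = 14825/48 kN·m, R_B = 39877/480 kN, M_B = -13651/48 kN·m

R_A = 44123/480 kN, M_A = 14825/48 kN·m, R_B = 39877/480 kN, M_B = -13651/48 kN·m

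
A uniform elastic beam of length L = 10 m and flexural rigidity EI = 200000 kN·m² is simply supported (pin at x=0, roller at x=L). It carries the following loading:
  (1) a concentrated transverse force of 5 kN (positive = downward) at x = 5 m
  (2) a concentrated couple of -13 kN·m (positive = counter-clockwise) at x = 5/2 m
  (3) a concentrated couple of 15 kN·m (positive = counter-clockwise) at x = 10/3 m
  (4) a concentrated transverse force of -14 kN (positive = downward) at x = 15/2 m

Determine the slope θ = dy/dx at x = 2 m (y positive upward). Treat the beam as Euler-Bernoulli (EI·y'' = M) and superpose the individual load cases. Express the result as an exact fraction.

θ(2) = 611/8000000 rad

Load 1 — point force P=5 kN at a=5 m (b=L-a=5):
  θ_1 = -Pb(L²-b²-3x²)/(6LEI)  [x≤a] = -5·5·(10²-5²-3·2²)/(6·10·200000) = -21/160000 rad
Load 2 — applied couple M₀=-13 kN·m at a=5/2 m (b=L-a=15/2):
  θ_2 = (M₀x²/(2L)+C₁)/EI  [x≤a] with C₁=M₀(3b²-L²)/(6L)=-715/48 = ((-13)·2²/(2·10)+(-715/48))/200000 = -4199/48000000 rad
Load 3 — applied couple M₀=15 kN·m at a=10/3 m (b=L-a=20/3):
  θ_3 = (M₀x²/(2L)+C₁)/EI  [x≤a] with C₁=M₀(3b²-L²)/(6L)=25/3 = (15·2²/(2·10)+(25/3))/200000 = 17/300000 rad
Load 4 — point force P=-14 kN at a=15/2 m (b=L-a=5/2):
  θ_4 = -Pb(L²-b²-3x²)/(6LEI)  [x≤a] = -(-14)·(5/2)·(10²-(5/2)²-3·2²)/(6·10·200000) = 763/3200000 rad
Superposition: θ = Σ θ_i = 611/8000000 rad ≈ 0.000076 rad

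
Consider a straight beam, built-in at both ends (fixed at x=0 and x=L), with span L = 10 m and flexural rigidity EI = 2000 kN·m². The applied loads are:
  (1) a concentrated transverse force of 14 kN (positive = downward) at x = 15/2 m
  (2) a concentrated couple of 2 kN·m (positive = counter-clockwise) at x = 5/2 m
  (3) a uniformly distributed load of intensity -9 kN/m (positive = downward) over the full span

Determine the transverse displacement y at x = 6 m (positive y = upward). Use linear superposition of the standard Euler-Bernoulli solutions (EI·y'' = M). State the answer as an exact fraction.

Load 1 — point force P=14 kN at a=15/2 m (b=L-a=5/2):
  y_1 = -Pb²x²(3aL-(3a+b)x)/(6L³EI)  [x≤a] = -14·(5/2)²·6²·(3·(15/2)·10-(3·(15/2)+(5/2))·6)/(6·10³·2000) = -63/3200 m
Load 2 — applied couple M₀=2 kN·m at a=5/2 m (b=L-a=15/2):
  y_2 = (R_Ax³/6 - M_Ax²/2 - M₀(x-a)²/2)/EI  [x>a] with R_A=9/40, M_A=-3/8 = ((9/40)·6³/6 - (-3/8)·6²/2 - 2·(6-(5/2))²/2)/2000 = 13/10000 m
Load 3 — uniform load w=-9 kN/m over full span:
  y_3 = -wx²(L-x)²/(24EI) = -(-9)·6²·(10-6)²/(24·2000) = 27/250 m
Superposition: y = Σ y_i = 7169/80000 m ≈ 0.089612 m

y(6) = 7169/80000 m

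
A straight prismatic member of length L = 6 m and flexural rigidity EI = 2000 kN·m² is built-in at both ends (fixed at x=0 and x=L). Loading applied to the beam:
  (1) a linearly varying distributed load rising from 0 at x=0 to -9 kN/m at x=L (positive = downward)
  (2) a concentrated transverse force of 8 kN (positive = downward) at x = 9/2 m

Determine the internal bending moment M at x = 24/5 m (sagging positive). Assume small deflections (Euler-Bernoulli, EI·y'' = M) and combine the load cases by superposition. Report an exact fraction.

M(24/5) = 459/500 kN·m

Load 1 — triangular load w₀=-9 kN/m (0→w₀ over full span):
  M_1 = 3w₀Lx/20 - w₀L²/30 - w₀x³/(6L) = 3·(-9)·6·(24/5)/20 - (-9)·6²/30 - (-9)·(24/5)³/(6·6) = -54/125 kN·m
Load 2 — point force P=8 kN at a=9/2 m (b=L-a=3/2):
  M_2 = Pa²(a+3b)(L-x)/L³ - Pa²b/L²  [x>a] = 8·(9/2)²·((9/2)+3·(3/2))·(6-(24/5))/6³ - 8·(9/2)²·(3/2)/6² = 27/20 kN·m
Superposition: M = Σ M_i = 459/500 kN·m ≈ 0.918000 kN·m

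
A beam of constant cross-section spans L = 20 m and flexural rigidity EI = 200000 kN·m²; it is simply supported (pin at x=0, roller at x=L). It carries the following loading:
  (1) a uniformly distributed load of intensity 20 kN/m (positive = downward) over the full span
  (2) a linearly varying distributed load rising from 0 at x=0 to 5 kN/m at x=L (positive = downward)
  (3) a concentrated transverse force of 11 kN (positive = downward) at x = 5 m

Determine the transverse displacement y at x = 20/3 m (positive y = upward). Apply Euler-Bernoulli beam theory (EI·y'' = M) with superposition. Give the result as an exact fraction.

Load 1 — uniform load w=20 kN/m over full span:
  y_1 = -wx(L³-2Lx²+x³)/(24EI) = -20·(20/3)·(20³-2·20·(20/3)²+(20/3)³)/(24·200000) = -44/243 m
Load 2 — triangular load w₀=5 kN/m (0→w₀ over full span):
  y_2 = -w₀x(7L⁴-10L²x²+3x⁴)/(360LEI) = -5·(20/3)·(7·20⁴-10·20²·(20/3)²+3·(20/3)⁴)/(360·20·200000) = -16/729 m
Load 3 — point force P=11 kN at a=5 m (b=L-a=15):
  y_3 = -Pa(L-x)(2Lx-a²-x²)/(6LEI)  [x>a] = -11·5·(20-(20/3))·(2·20·(20/3)-5²-(20/3)²)/(6·20·200000) = -781/129600 m
Superposition: y = Σ y_i = -243829/1166400 m ≈ -0.209044 m

y(20/3) = -243829/1166400 m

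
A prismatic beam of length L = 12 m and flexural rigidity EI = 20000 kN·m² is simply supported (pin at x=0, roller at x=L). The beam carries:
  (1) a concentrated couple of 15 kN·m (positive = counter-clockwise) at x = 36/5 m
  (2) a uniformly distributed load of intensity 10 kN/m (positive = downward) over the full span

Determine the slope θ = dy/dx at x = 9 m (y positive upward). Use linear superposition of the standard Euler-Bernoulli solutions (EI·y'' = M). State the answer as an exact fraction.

θ(9) = 20121/800000 rad

Load 1 — applied couple M₀=15 kN·m at a=36/5 m (b=L-a=24/5):
  θ_1 = (M₀x²/(2L)-M₀(x-a)+C₁)/EI  [x>a] with C₁=M₀(3b²-L²)/(6L)=-78/5 = (15·9²/(2·12)-15·(9-(36/5))+(-78/5))/20000 = 321/800000 rad
Load 2 — uniform load w=10 kN/m over full span:
  θ_2 = -w(L³-6Lx²+4x³)/(24EI) = -10·(12³-6·12·9²+4·9³)/(24·20000) = 99/4000 rad
Superposition: θ = Σ θ_i = 20121/800000 rad ≈ 0.025151 rad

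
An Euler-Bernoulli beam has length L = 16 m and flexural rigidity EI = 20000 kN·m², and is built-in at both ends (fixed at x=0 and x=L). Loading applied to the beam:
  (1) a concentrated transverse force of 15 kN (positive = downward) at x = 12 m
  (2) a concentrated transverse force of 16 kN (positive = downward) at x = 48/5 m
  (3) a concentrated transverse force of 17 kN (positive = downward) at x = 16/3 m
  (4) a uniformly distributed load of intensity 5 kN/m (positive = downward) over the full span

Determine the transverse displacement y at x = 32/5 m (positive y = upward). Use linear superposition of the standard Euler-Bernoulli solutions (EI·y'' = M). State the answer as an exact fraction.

Load 1 — point force P=15 kN at a=12 m (b=L-a=4):
  y_1 = -Pb²x²(3aL-(3a+b)x)/(6L³EI)  [x≤a] = -15·4²·(32/5)²·(3·12·16-(3·12+4)·(32/5))/(6·16³·20000) = -4/625 m
Load 2 — point force P=16 kN at a=48/5 m (b=L-a=32/5):
  y_2 = -Pb²x²(3aL-(3a+b)x)/(6L³EI)  [x≤a] = -16·(32/5)²·(32/5)²·(3·(48/5)·16-(3·(48/5)+(32/5))·(32/5))/(6·16³·20000) = -376832/29296875 m
Load 3 — point force P=17 kN at a=16/3 m (b=L-a=32/3):
  y_3 = -Pa²(L-x)²(3bL-(3b+a)(L-x))/(6L³EI)  [x>a] = -17·(16/3)²·(16-(32/5))²·(3·(32/3)·16-(3·(32/3)+(16/3))·(16-(32/5)))/(6·16³·20000) = -1088/78125 m
Load 4 — uniform load w=5 kN/m over full span:
  y_4 = -wx²(L-x)²/(24EI) = -5·(32/5)²·(16-(32/5))²/(24·20000) = -3072/78125 m
Superposition: y = Σ y_i = -2124332/29296875 m ≈ -0.072511 m

y(32/5) = -2124332/29296875 m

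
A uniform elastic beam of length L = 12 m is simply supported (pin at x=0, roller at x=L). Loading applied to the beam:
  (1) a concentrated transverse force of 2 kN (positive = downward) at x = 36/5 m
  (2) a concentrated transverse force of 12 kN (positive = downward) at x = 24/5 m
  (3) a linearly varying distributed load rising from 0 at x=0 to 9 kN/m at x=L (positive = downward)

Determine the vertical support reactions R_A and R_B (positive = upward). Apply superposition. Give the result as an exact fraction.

R_A = 26 kN, R_B = 42 kN

Load 1 — point force P=2 kN at a=36/5 m (b=L-a=24/5):
  R_A = Pb/L = 2·(24/5)/12 = 4/5 kN
  R_B = Pa/L = 2·(36/5)/12 = 6/5 kN
Load 2 — point force P=12 kN at a=24/5 m (b=L-a=36/5):
  R_A = Pb/L = 12·(36/5)/12 = 36/5 kN
  R_B = Pa/L = 12·(24/5)/12 = 24/5 kN
Load 3 — triangular load w₀=9 kN/m (0→w₀ over full span):
  R_A = w₀L/6 = 9·12/6 = 18 kN
  R_B = w₀L/3 = 9·12/3 = 36 kN
Superposition: R_A = 26 kN, R_B = 42 kN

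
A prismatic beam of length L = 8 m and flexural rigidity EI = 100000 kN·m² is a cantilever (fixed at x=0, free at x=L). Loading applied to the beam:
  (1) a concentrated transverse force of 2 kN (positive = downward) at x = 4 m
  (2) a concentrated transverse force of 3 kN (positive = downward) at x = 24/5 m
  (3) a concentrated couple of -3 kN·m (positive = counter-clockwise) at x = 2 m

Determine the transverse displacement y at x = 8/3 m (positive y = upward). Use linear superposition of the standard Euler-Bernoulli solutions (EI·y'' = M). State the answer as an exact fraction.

Load 1 — point force P=2 kN at a=4 m (b=L-a=4):
  y_1 = -Px²(3a-x)/(6EI)  [x≤a] = -2·(8/3)²·(3·4-(8/3))/(6·100000) = -56/253125 m
Load 2 — point force P=3 kN at a=24/5 m (b=L-a=16/5):
  y_2 = -Px²(3a-x)/(6EI)  [x≤a] = -3·(8/3)²·(3·(24/5)-(8/3))/(6·100000) = -176/421875 m
Load 3 — applied couple M₀=-3 kN·m at a=2 m (b=L-a=6):
  y_3 = M₀a(2x-a)/(2EI)  [x>a] = (-3)·2·(2·(8/3)-2)/(2·100000) = -1/10000 m
Superposition: y = Σ y_i = -14953/20250000 m ≈ -0.000738 m

y(8/3) = -14953/20250000 m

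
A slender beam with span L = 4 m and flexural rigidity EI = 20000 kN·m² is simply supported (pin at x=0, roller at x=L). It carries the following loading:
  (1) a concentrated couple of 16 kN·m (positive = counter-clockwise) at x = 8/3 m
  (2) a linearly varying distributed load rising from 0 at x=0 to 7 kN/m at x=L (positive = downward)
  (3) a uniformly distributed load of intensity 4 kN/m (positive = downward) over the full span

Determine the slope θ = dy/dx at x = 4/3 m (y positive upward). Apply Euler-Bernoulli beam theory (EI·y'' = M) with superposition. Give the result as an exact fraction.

Load 1 — applied couple M₀=16 kN·m at a=8/3 m (b=L-a=4/3):
  θ_1 = (M₀x²/(2L)+C₁)/EI  [x≤a] with C₁=M₀(3b²-L²)/(6L)=-64/9 = (16·(4/3)²/(2·4)+(-64/9))/20000 = -1/5625 rad
Load 2 — triangular load w₀=7 kN/m (0→w₀ over full span):
  θ_2 = -w₀(7L⁴-30L²x²+15x⁴)/(360LEI) = -7·(7·4⁴-30·4²·(4/3)²+15·(4/3)⁴)/(360·4·20000) = -182/759375 rad
Load 3 — uniform load w=4 kN/m over full span:
  θ_3 = -w(L³-6Lx²+4x³)/(24EI) = -4·(4³-6·4·(4/3)²+4·(4/3)³)/(24·20000) = -13/50625 rad
Superposition: θ = Σ θ_i = -512/759375 rad ≈ -0.000674 rad

θ(4/3) = -512/759375 rad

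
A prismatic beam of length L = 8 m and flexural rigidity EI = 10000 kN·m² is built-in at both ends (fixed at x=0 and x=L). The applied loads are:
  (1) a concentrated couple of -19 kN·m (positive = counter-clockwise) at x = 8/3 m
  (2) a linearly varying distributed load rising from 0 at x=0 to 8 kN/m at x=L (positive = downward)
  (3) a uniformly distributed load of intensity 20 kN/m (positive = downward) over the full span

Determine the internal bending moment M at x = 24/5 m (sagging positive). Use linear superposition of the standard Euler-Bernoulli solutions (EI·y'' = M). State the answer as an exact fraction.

Load 1 — applied couple M₀=-19 kN·m at a=8/3 m (b=L-a=16/3):
  M_1 = R_Ax - M_A - M₀  [x>a] with R_A=-19/6, M_A=0 = (-19/6)·(24/5) - 0 - (-19) = 19/5 kN·m
Load 2 — triangular load w₀=8 kN/m (0→w₀ over full span):
  M_2 = 3w₀Lx/20 - w₀L²/30 - w₀x³/(6L) = 3·8·8·(24/5)/20 - 8·8²/30 - 8·(24/5)³/(6·8) = 3968/375 kN·m
Load 3 — uniform load w=20 kN/m over full span:
  M_3 = wLx/2 - wL²/12 - wx²/2 = 20·8·(24/5)/2 - 20·8²/12 - 20·(24/5)²/2 = 704/15 kN·m
Superposition: M = Σ M_i = 22993/375 kN·m ≈ 61.314667 kN·m

M(24/5) = 22993/375 kN·m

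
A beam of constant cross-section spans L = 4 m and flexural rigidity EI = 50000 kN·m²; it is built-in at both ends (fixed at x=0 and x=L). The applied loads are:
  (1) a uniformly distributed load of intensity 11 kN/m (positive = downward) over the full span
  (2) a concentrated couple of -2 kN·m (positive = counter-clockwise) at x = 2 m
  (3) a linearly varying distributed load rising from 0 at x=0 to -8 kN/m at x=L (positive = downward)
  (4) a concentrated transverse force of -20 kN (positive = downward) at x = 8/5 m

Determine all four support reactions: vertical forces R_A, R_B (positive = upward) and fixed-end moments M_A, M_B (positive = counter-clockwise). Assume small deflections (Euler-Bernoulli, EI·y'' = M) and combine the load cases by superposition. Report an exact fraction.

Load 1 — uniform load w=11 kN/m over full span:
  R_A = wL/2 = 11·4/2 = 22 kN
  M_A = wL²/12 = 11·4²/12 = 44/3 kN·m
  R_B = wL/2 = 11·4/2 = 22 kN
  M_B = -wL²/12 = -11·4²/12 = -44/3 kN·m
Load 2 — applied couple M₀=-2 kN·m at a=2 m (b=L-a=2):
  R_A = 6M₀ab/L³ = 6·(-2)·2·2/4³ = -3/4 kN
  M_A = M₀b(2a-b)/L² = (-2)·2·(2·2-2)/4² = -1/2 kN·m
  R_B = -6M₀ab/L³ = -6·(-2)·2·2/4³ = 3/4 kN
  M_B = M₀a(2b-a)/L² = (-2)·2·(2·2-2)/4² = -1/2 kN·m
Load 3 — triangular load w₀=-8 kN/m (0→w₀ over full span):
  R_A = 3w₀L/20 = 3·(-8)·4/20 = -24/5 kN
  M_A = w₀L²/30 = (-8)·4²/30 = -64/15 kN·m
  R_B = 7w₀L/20 = 7·(-8)·4/20 = -56/5 kN
  M_B = -w₀L²/20 = -(-8)·4²/20 = 32/5 kN·m
Load 4 — point force P=-20 kN at a=8/5 m (b=L-a=12/5):
  R_A = Pb²(3a+b)/L³ = (-20)·(12/5)²·(3·(8/5)+(12/5))/4³ = -324/25 kN
  M_A = Pab²/L² = (-20)·(8/5)·(12/5)²/4² = -288/25 kN·m
  R_B = Pa²(a+3b)/L³ = (-20)·(8/5)²·((8/5)+3·(12/5))/4³ = -176/25 kN
  M_B = -Pa²b/L² = -(-20)·(8/5)²·(12/5)/4² = 192/25 kN·m
Superposition: R_A = 349/100 kN, M_A = -81/50 kN·m, R_B = 451/100 kN, M_B = -163/150 kN·m

R_A = 349/100 kN, M_A = -81/50 kN·m, R_B = 451/100 kN, M_B = -163/150 kN·m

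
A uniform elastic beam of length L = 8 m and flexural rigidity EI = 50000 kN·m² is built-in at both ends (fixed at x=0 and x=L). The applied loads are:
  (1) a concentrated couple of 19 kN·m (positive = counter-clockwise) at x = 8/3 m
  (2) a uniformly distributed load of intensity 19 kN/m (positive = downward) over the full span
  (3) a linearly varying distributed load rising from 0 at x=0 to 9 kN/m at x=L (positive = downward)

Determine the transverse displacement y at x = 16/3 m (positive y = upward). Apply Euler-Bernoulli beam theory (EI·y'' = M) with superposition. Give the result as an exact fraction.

Load 1 — applied couple M₀=19 kN·m at a=8/3 m (b=L-a=16/3):
  y_1 = (R_Ax³/6 - M_Ax²/2 - M₀(x-a)²/2)/EI  [x>a] with R_A=19/6, M_A=0 = ((19/6)·(16/3)³/6 - 0·(16/3)²/2 - 19·((16/3)-(8/3))²/2)/50000 = 38/151875 m
Load 2 — uniform load w=19 kN/m over full span:
  y_2 = -wx²(L-x)²/(24EI) = -19·(16/3)²·(8-(16/3))²/(24·50000) = -2432/759375 m
Load 3 — triangular load w₀=9 kN/m (0→w₀ over full span):
  y_3 = -w₀x²(L-x)²(x+2L)/(120LEI) = -9·(16/3)²·(8-(16/3))²·((16/3)+2·8)/(120·8·50000) = -1024/1265625 m
Superposition: y = Σ y_i = -14282/3796875 m ≈ -0.003762 m

y(16/3) = -14282/3796875 m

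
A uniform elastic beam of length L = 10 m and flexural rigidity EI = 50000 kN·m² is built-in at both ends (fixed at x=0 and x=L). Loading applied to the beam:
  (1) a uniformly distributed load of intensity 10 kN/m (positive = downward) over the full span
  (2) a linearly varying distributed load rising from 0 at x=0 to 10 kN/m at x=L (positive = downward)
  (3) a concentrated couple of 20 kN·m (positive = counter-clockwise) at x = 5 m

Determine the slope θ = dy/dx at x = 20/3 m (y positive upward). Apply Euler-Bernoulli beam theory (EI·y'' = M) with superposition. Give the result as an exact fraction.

θ(20/3) = 11/6075 rad

Load 1 — uniform load w=10 kN/m over full span:
  θ_1 = -wx(L-x)(L-2x)/(12EI) = -10·(20/3)·(10-(20/3))·(10-2·(20/3))/(12·50000) = 1/810 rad
Load 2 — triangular load w₀=10 kN/m (0→w₀ over full span):
  θ_2 = -w₀(2x(L-x)(L-2x)(x+2L)+x²(L-x)²)/(120LEI) = -10·(2·(20/3)·(10-(20/3))·(10-2·(20/3))·((20/3)+2·10)+(20/3)²·(10-(20/3))²)/(120·10·50000) = 7/12150 rad
Load 3 — applied couple M₀=20 kN·m at a=5 m (b=L-a=5):
  θ_3 = (R_Ax²/2 - M_Ax - M₀(x-a))/EI  [x>a] with R_A=3, M_A=5 = (3·(20/3)²/2 - 5·(20/3) - 20·((20/3)-5))/50000 = 0 rad
Superposition: θ = Σ θ_i = 11/6075 rad ≈ 0.001811 rad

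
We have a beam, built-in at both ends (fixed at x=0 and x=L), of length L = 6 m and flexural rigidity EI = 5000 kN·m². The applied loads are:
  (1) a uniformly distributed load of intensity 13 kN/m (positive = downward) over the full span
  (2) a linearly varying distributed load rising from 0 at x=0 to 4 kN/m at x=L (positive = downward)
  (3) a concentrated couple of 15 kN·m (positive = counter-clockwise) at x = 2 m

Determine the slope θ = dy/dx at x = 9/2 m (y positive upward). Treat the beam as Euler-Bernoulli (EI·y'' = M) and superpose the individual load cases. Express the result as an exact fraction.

θ(9/2) = 6927/1600000 rad

Load 1 — uniform load w=13 kN/m over full span:
  θ_1 = -wx(L-x)(L-2x)/(12EI) = -13·(9/2)·(6-(9/2))·(6-2·(9/2))/(12·5000) = 351/80000 rad
Load 2 — triangular load w₀=4 kN/m (0→w₀ over full span):
  θ_2 = -w₀(2x(L-x)(L-2x)(x+2L)+x²(L-x)²)/(120LEI) = -4·(2·(9/2)·(6-(9/2))·(6-2·(9/2))·((9/2)+2·6)+(9/2)²·(6-(9/2))²)/(120·6·5000) = 1107/1600000 rad
Load 3 — applied couple M₀=15 kN·m at a=2 m (b=L-a=4):
  θ_3 = (R_Ax²/2 - M_Ax - M₀(x-a))/EI  [x>a] with R_A=10/3, M_A=0 = ((10/3)·(9/2)²/2 - 0·(9/2) - 15·((9/2)-2))/5000 = -3/4000 rad
Superposition: θ = Σ θ_i = 6927/1600000 rad ≈ 0.004329 rad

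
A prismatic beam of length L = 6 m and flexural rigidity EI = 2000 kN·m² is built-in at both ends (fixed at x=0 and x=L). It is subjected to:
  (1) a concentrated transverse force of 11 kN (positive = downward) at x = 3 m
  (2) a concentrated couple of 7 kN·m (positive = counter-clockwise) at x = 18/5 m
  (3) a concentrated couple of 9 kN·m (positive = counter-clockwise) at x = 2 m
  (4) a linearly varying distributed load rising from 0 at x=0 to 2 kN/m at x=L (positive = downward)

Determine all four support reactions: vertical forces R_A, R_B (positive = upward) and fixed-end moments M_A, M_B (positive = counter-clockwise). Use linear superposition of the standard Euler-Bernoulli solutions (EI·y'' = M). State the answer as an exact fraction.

Load 1 — point force P=11 kN at a=3 m (b=L-a=3):
  R_A = Pb²(3a+b)/L³ = 11·3²·(3·3+3)/6³ = 11/2 kN
  M_A = Pab²/L² = 11·3·3²/6² = 33/4 kN·m
  R_B = Pa²(a+3b)/L³ = 11·3²·(3+3·3)/6³ = 11/2 kN
  M_B = -Pa²b/L² = -11·3²·3/6² = -33/4 kN·m
Load 2 — applied couple M₀=7 kN·m at a=18/5 m (b=L-a=12/5):
  R_A = 6M₀ab/L³ = 6·7·(18/5)·(12/5)/6³ = 42/25 kN
  M_A = M₀b(2a-b)/L² = 7·(12/5)·(2·(18/5)-(12/5))/6² = 56/25 kN·m
  R_B = -6M₀ab/L³ = -6·7·(18/5)·(12/5)/6³ = -42/25 kN
  M_B = M₀a(2b-a)/L² = 7·(18/5)·(2·(12/5)-(18/5))/6² = 21/25 kN·m
Load 3 — applied couple M₀=9 kN·m at a=2 m (b=L-a=4):
  R_A = 6M₀ab/L³ = 6·9·2·4/6³ = 2 kN
  M_A = M₀b(2a-b)/L² = 9·4·(2·2-4)/6² = 0 kN·m
  R_B = -6M₀ab/L³ = -6·9·2·4/6³ = -2 kN
  M_B = M₀a(2b-a)/L² = 9·2·(2·4-2)/6² = 3 kN·m
Load 4 — triangular load w₀=2 kN/m (0→w₀ over full span):
  R_A = 3w₀L/20 = 3·2·6/20 = 9/5 kN
  M_A = w₀L²/30 = 2·6²/30 = 12/5 kN·m
  R_B = 7w₀L/20 = 7·2·6/20 = 21/5 kN
  M_B = -w₀L²/20 = -2·6²/20 = -18/5 kN·m
Superposition: R_A = 549/50 kN, M_A = 1289/100 kN·m, R_B = 301/50 kN, M_B = -801/100 kN·m

R_A = 549/50 kN, M_A = 1289/100 kN·m, R_B = 301/50 kN, M_B = -801/100 kN·m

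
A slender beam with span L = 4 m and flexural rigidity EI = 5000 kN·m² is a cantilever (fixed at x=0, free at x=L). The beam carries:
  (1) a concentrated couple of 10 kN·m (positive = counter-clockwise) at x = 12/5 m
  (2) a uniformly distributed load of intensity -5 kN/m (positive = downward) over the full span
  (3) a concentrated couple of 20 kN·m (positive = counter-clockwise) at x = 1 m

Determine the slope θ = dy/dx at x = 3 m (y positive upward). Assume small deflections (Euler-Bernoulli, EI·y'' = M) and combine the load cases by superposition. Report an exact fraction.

Load 1 — applied couple M₀=10 kN·m at a=12/5 m (b=L-a=8/5):
  θ_1 = M₀a/EI  [x>a] = 10·(12/5)/5000 = 3/625 rad
Load 2 — uniform load w=-5 kN/m over full span:
  θ_2 = -wx(x²-3Lx+3L²)/(6EI) = -(-5)·3·(3²-3·4·3+3·4²)/(6·5000) = 21/2000 rad
Load 3 — applied couple M₀=20 kN·m at a=1 m (b=L-a=3):
  θ_3 = M₀a/EI  [x>a] = 20·1/5000 = 1/250 rad
Superposition: θ = Σ θ_i = 193/10000 rad ≈ 0.019300 rad

θ(3) = 193/10000 rad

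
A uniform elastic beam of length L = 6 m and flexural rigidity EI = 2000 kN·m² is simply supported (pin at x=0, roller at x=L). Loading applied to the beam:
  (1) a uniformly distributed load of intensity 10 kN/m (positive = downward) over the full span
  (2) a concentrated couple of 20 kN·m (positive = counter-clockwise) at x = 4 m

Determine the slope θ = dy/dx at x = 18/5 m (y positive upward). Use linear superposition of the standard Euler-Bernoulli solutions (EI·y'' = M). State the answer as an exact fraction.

Load 1 — uniform load w=10 kN/m over full span:
  θ_1 = -w(L³-6Lx²+4x³)/(24EI) = -10·(6³-6·6·(18/5)²+4·(18/5)³)/(24·2000) = 333/25000 rad
Load 2 — applied couple M₀=20 kN·m at a=4 m (b=L-a=2):
  θ_2 = (M₀x²/(2L)+C₁)/EI  [x≤a] with C₁=M₀(3b²-L²)/(6L)=-40/3 = (20·(18/5)²/(2·6)+(-40/3))/2000 = 31/7500 rad
Superposition: θ = Σ θ_i = 1309/75000 rad ≈ 0.017453 rad

θ(18/5) = 1309/75000 rad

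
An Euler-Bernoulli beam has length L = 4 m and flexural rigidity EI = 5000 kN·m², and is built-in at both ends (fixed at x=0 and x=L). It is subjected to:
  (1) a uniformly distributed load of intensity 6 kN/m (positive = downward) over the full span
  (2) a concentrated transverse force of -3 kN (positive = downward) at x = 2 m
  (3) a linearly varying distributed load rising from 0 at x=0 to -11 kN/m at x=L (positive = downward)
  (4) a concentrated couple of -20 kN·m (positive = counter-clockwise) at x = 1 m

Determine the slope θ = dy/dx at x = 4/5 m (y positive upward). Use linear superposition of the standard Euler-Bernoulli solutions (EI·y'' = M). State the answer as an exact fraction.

Load 1 — uniform load w=6 kN/m over full span:
  θ_1 = -wx(L-x)(L-2x)/(12EI) = -6·(4/5)·(4-(4/5))·(4-2·(4/5))/(12·5000) = -48/78125 rad
Load 2 — point force P=-3 kN at a=2 m (b=L-a=2):
  θ_2 = -Pb²x(2aL-(3a+b)x)/(2L³EI)  [x≤a] = -(-3)·2²·(4/5)·(2·2·4-(3·2+2)·(4/5))/(2·4³·5000) = 9/62500 rad
Load 3 — triangular load w₀=-11 kN/m (0→w₀ over full span):
  θ_3 = -w₀(2x(L-x)(L-2x)(x+2L)+x²(L-x)²)/(120LEI) = -(-11)·(2·(4/5)·(4-(4/5))·(4-2·(4/5))·((4/5)+2·4)+(4/5)²·(4-(4/5))²)/(120·4·5000) = 616/1171875 rad
Load 4 — applied couple M₀=-20 kN·m at a=1 m (b=L-a=3):
  θ_4 = (R_Ax²/2 - M_Ax)/EI  [x≤a] with R_A=-45/8, M_A=15/4 = ((-45/8)·(4/5)²/2 - (15/4)·(4/5))/5000 = -3/3125 rad
Superposition: θ = Σ θ_i = -4241/4687500 rad ≈ -0.000905 rad

θ(4/5) = -4241/4687500 rad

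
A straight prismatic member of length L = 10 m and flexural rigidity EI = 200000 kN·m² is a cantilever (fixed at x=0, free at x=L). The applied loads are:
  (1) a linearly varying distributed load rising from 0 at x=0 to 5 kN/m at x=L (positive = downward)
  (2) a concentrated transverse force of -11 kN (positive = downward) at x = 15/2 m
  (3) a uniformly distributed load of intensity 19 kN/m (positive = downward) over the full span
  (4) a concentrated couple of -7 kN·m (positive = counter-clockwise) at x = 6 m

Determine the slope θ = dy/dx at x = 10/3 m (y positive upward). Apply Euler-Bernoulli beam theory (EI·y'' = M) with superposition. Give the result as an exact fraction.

Load 1 — triangular load w₀=5 kN/m (0→w₀ over full span):
  θ_1 = (w₀Lx²/4-w₀L²x/3-w₀x⁴/(24L))/EI = (5·10·(10/3)²/4-5·10²·(10/3)/3-5·(10/3)⁴/(24·10))/200000 = -163/77760 rad
Load 2 — point force P=-11 kN at a=15/2 m (b=L-a=5/2):
  θ_2 = -Px(2a-x)/(2EI)  [x≤a] = -(-11)·(10/3)·(2·(15/2)-(10/3))/(2·200000) = 77/72000 rad
Load 3 — uniform load w=19 kN/m over full span:
  θ_3 = -wx(x²-3Lx+3L²)/(6EI) = -19·(10/3)·((10/3)²-3·10·(10/3)+3·10²)/(6·200000) = -361/32400 rad
Load 4 — applied couple M₀=-7 kN·m at a=6 m (b=L-a=4):
  θ_4 = M₀x/EI  [x≤a] = (-7)·(10/3)/200000 = -7/60000 rad
Superposition: θ = Σ θ_i = -59707/4860000 rad ≈ -0.012285 rad

θ(10/3) = -59707/4860000 rad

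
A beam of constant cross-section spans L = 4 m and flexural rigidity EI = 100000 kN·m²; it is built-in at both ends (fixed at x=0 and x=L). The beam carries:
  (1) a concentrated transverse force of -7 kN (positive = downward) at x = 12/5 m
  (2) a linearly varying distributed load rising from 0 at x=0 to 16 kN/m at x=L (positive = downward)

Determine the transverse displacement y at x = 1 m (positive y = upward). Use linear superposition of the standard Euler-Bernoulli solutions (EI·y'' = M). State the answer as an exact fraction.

y(1) = -53/3000000 m

Load 1 — point force P=-7 kN at a=12/5 m (b=L-a=8/5):
  y_1 = -Pb²x²(3aL-(3a+b)x)/(6L³EI)  [x≤a] = -(-7)·(8/5)²·1²·(3·(12/5)·4-(3·(12/5)+(8/5))·1)/(6·4³·100000) = 7/750000 m
Load 2 — triangular load w₀=16 kN/m (0→w₀ over full span):
  y_2 = -w₀x²(L-x)²(x+2L)/(120LEI) = -16·1²·(4-1)²·(1+2·4)/(120·4·100000) = -27/1000000 m
Superposition: y = Σ y_i = -53/3000000 m ≈ -0.000018 m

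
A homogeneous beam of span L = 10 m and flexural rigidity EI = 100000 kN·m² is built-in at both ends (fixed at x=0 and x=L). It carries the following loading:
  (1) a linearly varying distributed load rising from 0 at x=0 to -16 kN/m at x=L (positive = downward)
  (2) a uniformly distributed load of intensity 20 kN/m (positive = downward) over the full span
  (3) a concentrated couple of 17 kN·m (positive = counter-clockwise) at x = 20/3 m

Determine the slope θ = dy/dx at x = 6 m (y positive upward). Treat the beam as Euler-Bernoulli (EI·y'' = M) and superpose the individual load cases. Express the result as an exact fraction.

θ(6) = 153/250000 rad

Load 1 — triangular load w₀=-16 kN/m (0→w₀ over full span):
  θ_1 = -w₀(2x(L-x)(L-2x)(x+2L)+x²(L-x)²)/(120LEI) = -(-16)·(2·6·(10-6)·(10-2·6)·(6+2·10)+6²·(10-6)²)/(120·10·100000) = -4/15625 rad
Load 2 — uniform load w=20 kN/m over full span:
  θ_2 = -wx(L-x)(L-2x)/(12EI) = -20·6·(10-6)·(10-2·6)/(12·100000) = 1/1250 rad
Load 3 — applied couple M₀=17 kN·m at a=20/3 m (b=L-a=10/3):
  θ_3 = (R_Ax²/2 - M_Ax)/EI  [x≤a] with R_A=34/15, M_A=17/3 = ((34/15)·6²/2 - (17/3)·6)/100000 = 17/250000 rad
Superposition: θ = Σ θ_i = 153/250000 rad ≈ 0.000612 rad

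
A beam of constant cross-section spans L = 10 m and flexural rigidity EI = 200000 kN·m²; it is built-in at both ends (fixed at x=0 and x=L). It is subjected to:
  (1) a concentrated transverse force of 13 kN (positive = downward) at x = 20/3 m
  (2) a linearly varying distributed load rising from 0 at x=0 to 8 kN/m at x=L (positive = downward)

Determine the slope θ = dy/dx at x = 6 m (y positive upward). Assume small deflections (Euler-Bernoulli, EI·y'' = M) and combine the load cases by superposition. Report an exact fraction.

θ(6) = 353/4500000 rad

Load 1 — point force P=13 kN at a=20/3 m (b=L-a=10/3):
  θ_1 = -Pb²x(2aL-(3a+b)x)/(2L³EI)  [x≤a] = -13·(10/3)²·6·(2·(20/3)·10-(3·(20/3)+(10/3))·6)/(2·10³·200000) = 13/900000 rad
Load 2 — triangular load w₀=8 kN/m (0→w₀ over full span):
  θ_2 = -w₀(2x(L-x)(L-2x)(x+2L)+x²(L-x)²)/(120LEI) = -8·(2·6·(10-6)·(10-2·6)·(6+2·10)+6²·(10-6)²)/(120·10·200000) = 1/15625 rad
Superposition: θ = Σ θ_i = 353/4500000 rad ≈ 0.000078 rad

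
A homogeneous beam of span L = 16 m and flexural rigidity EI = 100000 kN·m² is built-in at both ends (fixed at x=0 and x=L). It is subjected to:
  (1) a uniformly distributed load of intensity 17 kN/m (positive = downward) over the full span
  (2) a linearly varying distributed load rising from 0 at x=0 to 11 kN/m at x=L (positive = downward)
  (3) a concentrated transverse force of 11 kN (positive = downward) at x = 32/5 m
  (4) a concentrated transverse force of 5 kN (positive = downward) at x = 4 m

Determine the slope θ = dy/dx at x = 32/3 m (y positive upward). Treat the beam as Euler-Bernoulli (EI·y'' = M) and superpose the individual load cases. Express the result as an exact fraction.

θ(32/3) = 1145803/189843750 rad

Load 1 — uniform load w=17 kN/m over full span:
  θ_1 = -wx(L-x)(L-2x)/(12EI) = -17·(32/3)·(16-(32/3))·(16-2·(32/3))/(12·100000) = 1088/253125 rad
Load 2 — triangular load w₀=11 kN/m (0→w₀ over full span):
  θ_2 = -w₀(2x(L-x)(L-2x)(x+2L)+x²(L-x)²)/(120LEI) = -11·(2·(32/3)·(16-(32/3))·(16-2·(32/3))·((32/3)+2·16)+(32/3)²·(16-(32/3))²)/(120·16·100000) = 4928/3796875 rad
Load 3 — point force P=11 kN at a=32/5 m (b=L-a=48/5):
  θ_3 = Pa²(L-x)(2bL-(3b+a)(L-x))/(2L³EI)  [x>a] = 11·(32/5)²·(16-(32/3))·(2·(48/5)·16-(3·(48/5)+(32/5))·(16-(32/3)))/(2·16³·100000) = 1232/3515625 rad
Load 4 — point force P=5 kN at a=4 m (b=L-a=12):
  θ_4 = Pa²(L-x)(2bL-(3b+a)(L-x))/(2L³EI)  [x>a] = 5·4²·(16-(32/3))·(2·12·16-(3·12+4)·(16-(32/3)))/(2·16³·100000) = 1/11250 rad
Superposition: θ = Σ θ_i = 1145803/189843750 rad ≈ 0.006036 rad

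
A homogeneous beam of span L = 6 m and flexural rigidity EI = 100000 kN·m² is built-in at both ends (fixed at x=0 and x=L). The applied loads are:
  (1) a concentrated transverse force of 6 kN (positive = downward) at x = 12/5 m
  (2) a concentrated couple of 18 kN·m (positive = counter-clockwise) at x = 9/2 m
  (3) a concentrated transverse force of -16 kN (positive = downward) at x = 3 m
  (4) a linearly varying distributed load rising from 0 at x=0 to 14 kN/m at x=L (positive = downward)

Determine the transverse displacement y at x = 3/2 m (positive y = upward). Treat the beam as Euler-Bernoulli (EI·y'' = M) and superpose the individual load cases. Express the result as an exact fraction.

y(3/2) = -70623/640000000 m

Load 1 — point force P=6 kN at a=12/5 m (b=L-a=18/5):
  y_1 = -Pb²x²(3aL-(3a+b)x)/(6L³EI)  [x≤a] = -6·(18/5)²·(3/2)²·(3·(12/5)·6-(3·(12/5)+(18/5))·(3/2))/(6·6³·100000) = -729/20000000 m
Load 2 — applied couple M₀=18 kN·m at a=9/2 m (b=L-a=3/2):
  y_2 = (R_Ax³/6 - M_Ax²/2)/EI  [x≤a] with R_A=27/8, M_A=45/8 = ((27/8)·(3/2)³/6 - (45/8)·(3/2)²/2)/100000 = -567/12800000 m
Load 3 — point force P=-16 kN at a=3 m (b=L-a=3):
  y_3 = -Pb²x²(3aL-(3a+b)x)/(6L³EI)  [x≤a] = -(-16)·3²·(3/2)²·(3·3·6-(3·3+3)·(3/2))/(6·6³·100000) = 9/100000 m
Load 4 — triangular load w₀=14 kN/m (0→w₀ over full span):
  y_4 = -w₀x²(L-x)²(x+2L)/(120LEI) = -14·(3/2)²·(6-(3/2))²·((3/2)+2·6)/(120·6·100000) = -15309/128000000 m
Superposition: y = Σ y_i = -70623/640000000 m ≈ -0.000110 m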